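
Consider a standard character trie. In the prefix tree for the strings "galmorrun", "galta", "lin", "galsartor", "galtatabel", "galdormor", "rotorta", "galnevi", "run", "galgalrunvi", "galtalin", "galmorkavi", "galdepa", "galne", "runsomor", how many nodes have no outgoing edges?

Leaves are exactly the stored words that no other stored word extends.
Those words: "galdepa", "galdormor", "galgalrunvi", "galmorkavi", "galmorrun", "galnevi", "galsartor", "galtalin", "galtatabel", "lin", "rotorta", "runsomor"
Leaf count: 12

12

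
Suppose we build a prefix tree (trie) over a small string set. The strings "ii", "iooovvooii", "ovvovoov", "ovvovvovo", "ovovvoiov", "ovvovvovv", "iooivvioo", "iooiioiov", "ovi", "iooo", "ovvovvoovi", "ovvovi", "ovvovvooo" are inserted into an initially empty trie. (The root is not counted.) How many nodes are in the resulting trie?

48

Count nodes per top-level branch (shared prefixes stored once):
  'i'-branch (ii, iooiioiov, iooivvioo, iooo, iooovvooii): 22 nodes
  'o'-branch (ovi, ovovvoiov, ovvovi, ovvovoov, ovvovvooo, ovvovvoovi, ovvovvovo, ovvovvovv): 26 nodes
Sum: 48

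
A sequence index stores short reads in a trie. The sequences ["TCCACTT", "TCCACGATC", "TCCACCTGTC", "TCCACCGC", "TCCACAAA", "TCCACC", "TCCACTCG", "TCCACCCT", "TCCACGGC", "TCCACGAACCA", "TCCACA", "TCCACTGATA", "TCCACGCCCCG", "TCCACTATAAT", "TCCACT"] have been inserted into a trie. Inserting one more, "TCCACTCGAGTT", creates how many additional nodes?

4

"TCCACTCG" is already a path in the trie; the remaining "AGTT" must be added.
Each of the 4 remaining characters creates one node.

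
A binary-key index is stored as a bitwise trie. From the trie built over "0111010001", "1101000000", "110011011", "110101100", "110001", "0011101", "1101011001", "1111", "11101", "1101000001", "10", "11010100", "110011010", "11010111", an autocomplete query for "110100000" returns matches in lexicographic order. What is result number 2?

Filter for "110100000…" and sort: "1101000000", "1101000001"
Position 2: 1101000001

1101000001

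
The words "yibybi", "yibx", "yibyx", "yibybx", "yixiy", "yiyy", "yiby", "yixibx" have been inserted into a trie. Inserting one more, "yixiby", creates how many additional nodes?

"yixib" is already a path in the trie; the remaining "y" must be added.
Each of the 1 remaining characters creates one node.

1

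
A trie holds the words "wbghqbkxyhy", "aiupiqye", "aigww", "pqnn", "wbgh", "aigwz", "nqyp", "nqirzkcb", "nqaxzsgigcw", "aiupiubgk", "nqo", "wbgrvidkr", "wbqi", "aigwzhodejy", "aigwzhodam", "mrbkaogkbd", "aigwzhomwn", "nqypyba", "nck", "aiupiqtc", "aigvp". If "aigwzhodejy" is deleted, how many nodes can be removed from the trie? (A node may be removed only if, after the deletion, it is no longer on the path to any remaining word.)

Walk "aigwzhodejy" from the leaf back toward the root, removing each node that no remaining word uses.
The suffix "ejy" (3 nodes) is used only by "aigwzhodejy"; the node for "aigwzhod" still has the child "a", so pruning stops there.
Nodes removed: 3

3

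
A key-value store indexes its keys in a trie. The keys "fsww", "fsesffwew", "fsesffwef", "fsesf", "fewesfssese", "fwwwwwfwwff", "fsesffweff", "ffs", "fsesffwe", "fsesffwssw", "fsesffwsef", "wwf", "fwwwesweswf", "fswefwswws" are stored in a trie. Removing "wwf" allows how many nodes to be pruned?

3

Walk "wwf" from the leaf back toward the root, removing each node that no remaining word uses.
No other word shares any prefix with "wwf", so all 3 of its nodes go.
Nodes removed: 3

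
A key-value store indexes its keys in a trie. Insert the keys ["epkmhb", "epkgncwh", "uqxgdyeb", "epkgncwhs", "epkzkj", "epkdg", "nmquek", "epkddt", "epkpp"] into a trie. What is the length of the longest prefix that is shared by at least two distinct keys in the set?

The deepest shared node is where two words last agree before diverging.
"epkgncwh" and "epkgncwhs" agree on "epkgncwh" (8 characters) before diverging; nothing deeper is shared.
Longest shared-prefix length: 8

8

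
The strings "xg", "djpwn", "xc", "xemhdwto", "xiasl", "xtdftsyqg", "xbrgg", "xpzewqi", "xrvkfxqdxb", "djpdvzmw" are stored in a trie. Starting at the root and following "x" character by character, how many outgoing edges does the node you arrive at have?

8

Walk "x" from the root, arriving at one node.
Distinct next characters after "x": b, c, e, g, i, p, r, t.
That node has 8 child edges.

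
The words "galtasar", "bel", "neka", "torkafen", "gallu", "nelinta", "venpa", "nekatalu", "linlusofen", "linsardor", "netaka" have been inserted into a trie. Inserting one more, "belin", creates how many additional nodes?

"bel" is already a path in the trie; the remaining "in" must be added.
Each of the 2 remaining characters creates one node.

2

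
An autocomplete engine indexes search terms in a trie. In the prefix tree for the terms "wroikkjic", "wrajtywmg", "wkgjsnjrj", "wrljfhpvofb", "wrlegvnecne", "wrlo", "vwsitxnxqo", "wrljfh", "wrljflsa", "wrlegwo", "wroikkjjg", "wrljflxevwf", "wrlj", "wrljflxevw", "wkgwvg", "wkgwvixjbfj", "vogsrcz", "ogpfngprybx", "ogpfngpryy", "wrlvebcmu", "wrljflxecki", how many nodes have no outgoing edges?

A leaf is a node with no children — equivalently, the end of a word that is not a proper prefix of any other stored word.
Those words: "ogpfngprybx", "ogpfngpryy", "vogsrcz", "vwsitxnxqo", "wkgjsnjrj", "wkgwvg", "wkgwvixjbfj", "wrajtywmg", "wrlegvnecne", "wrlegwo", "wrljfhpvofb", "wrljflsa", "wrljflxecki", "wrljflxevwf", "wrlo", "wrlvebcmu", "wroikkjic", "wroikkjjg"
Leaf count: 18

18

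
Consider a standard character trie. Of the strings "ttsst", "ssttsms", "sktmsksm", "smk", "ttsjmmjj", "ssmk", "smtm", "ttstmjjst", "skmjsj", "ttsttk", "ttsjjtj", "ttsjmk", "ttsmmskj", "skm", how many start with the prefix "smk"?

Walk to "smk"; the words in its subtree are exactly those with that prefix.
Words under "smk": smk
Count: 1

1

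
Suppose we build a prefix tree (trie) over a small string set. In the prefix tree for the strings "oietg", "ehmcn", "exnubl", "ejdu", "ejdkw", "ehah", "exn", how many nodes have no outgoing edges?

Leaves are exactly the stored words that no other stored word extends.
Those words: "ehah", "ehmcn", "ejdkw", "ejdu", "exnubl", "oietg"
Leaf count: 6

6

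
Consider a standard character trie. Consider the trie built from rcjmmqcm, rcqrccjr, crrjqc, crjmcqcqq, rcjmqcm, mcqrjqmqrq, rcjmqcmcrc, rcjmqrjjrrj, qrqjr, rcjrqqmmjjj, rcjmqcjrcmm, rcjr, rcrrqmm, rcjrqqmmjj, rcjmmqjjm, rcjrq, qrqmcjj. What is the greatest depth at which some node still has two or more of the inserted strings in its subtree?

Equivalently: take the maximum, over all pairs, of their longest common prefix length.
e.g. "rcjrqqmmjj" and "rcjrqqmmjjj" share the prefix "rcjrqqmmjj" of length 10; no pair shares a longer one.
Longest shared-prefix length: 10

10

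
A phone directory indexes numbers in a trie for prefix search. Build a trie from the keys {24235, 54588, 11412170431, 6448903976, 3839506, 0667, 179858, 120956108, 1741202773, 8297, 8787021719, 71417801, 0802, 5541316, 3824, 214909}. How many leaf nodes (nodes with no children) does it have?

16

A leaf is a node with no children — equivalently, the end of a word that is not a proper prefix of any other stored word.
Those words: "0667", "0802", "11412170431", "120956108", "1741202773", "179858", "214909", "24235", "3824", "3839506", "54588", "5541316", "6448903976", "71417801", "8297", "8787021719"
Leaf count: 16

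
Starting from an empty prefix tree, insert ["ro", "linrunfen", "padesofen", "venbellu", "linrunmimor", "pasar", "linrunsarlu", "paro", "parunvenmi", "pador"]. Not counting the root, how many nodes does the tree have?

52

Trace insertions, counting only characters that open a new branch:
  "ro" → 2 new (r, o)
  "linrunfen" → 9 new (l, i, n, r, u, n, f, e, n)
  "padesofen" → 9 new (p, a, d, e, s, o, f, e, n)
  "venbellu" → 8 new (v, e, n, b, e, l, l, u)
  "linrunmimor" → prefix "linrun" already present; 5 new (m, i, m, o, r)
  "pasar" → prefix "pa" already present; 3 new (s, a, r)
  "linrunsarlu" → prefix "linrun" already present; 5 new (s, a, r, l, u)
  "paro" → prefix "pa" already present; 2 new (r, o)
  "parunvenmi" → prefix "par" already present; 7 new (u, n, v, e, n, m, i)
  "pador" → prefix "pad" already present; 2 new (o, r)
Total nodes = 2 + 9 + 9 + 8 + 5 + 3 + 5 + 2 + 7 + 2 = 52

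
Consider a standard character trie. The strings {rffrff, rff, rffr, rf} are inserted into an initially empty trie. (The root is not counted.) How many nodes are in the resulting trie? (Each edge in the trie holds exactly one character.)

6

Count nodes per top-level branch (shared prefixes stored once):
  'r'-branch (rf, rff, rffr, rffrff): 6 nodes
Sum: 6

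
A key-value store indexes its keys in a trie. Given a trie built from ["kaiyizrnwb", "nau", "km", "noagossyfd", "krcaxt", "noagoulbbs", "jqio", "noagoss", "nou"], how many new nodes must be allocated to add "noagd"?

1

The longest prefix of "noagd" already in the trie is "noag" (length 4).
So 5 − 4 = 1 new nodes.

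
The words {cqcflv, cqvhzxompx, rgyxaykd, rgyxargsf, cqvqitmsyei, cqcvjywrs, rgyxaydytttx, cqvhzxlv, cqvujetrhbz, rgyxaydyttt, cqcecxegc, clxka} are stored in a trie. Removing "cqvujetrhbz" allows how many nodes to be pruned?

A node on "cqvujetrhbz"'s path can go only if nothing else ends at it or branches off below it.
The suffix "ujetrhbz" (8 nodes) is used only by "cqvujetrhbz"; the node for "cqv" still has the child "h", so pruning stops there.
Nodes removed: 8

8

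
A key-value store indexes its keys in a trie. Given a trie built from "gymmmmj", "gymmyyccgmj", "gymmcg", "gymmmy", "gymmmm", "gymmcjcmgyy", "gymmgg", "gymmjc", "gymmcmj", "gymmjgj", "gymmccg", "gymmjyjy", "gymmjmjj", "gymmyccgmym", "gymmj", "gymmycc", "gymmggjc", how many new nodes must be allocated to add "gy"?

Every character of "gy" already lies on an existing path (it is a prefix of some stored word).
No new nodes are needed: 0.

0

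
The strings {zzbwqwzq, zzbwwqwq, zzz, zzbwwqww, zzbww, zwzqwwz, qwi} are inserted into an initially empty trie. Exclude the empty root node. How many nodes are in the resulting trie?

Count nodes per top-level branch (shared prefixes stored once):
  'q'-branch (qwi): 3 nodes
  'z'-branch (zwzqwwz, zzbwqwzq, zzbww, zzbwwqwq, zzbwwqww, zzz): 20 nodes
Sum: 23

23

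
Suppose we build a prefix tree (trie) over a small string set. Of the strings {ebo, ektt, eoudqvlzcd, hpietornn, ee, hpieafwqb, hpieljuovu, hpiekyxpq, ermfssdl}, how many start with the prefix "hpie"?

Walk to "hpie"; the words in its subtree are exactly those with that prefix.
Matches: "hpieafwqb", "hpiekyxpq", "hpieljuovu", "hpietornn"
Count: 4

4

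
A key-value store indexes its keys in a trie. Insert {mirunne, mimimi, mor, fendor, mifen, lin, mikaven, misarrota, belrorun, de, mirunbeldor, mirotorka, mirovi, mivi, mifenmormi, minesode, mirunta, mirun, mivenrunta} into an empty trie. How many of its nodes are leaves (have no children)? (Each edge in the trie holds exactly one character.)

Leaves are exactly the stored words that no other stored word extends.
Those words: "belrorun", "de", "fendor", "lin", "mifenmormi", "mikaven", "mimimi", "minesode", "mirotorka", "mirovi", "mirunbeldor", "mirunne", "mirunta", "misarrota", "mivenrunta", "mivi", "mor"
Leaf count: 17

17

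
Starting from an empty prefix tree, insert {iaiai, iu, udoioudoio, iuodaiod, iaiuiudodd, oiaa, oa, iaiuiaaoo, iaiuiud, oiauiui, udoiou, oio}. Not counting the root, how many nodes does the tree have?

Insert word by word; a character creates a node only if that edge doesn't already exist:
  "iaiai" → 5 new (i, a, i, a, i)
  "iu" → prefix "i" already present; 1 new (u)
  "udoioudoio" → 10 new (u, d, o, i, o, u, d, o, i, o)
  "iuodaiod" → prefix "iu" already present; 6 new (o, d, a, i, o, d)
  "iaiuiudodd" → prefix "iai" already present; 7 new (u, i, u, d, o, d, d)
  "oiaa" → 4 new (o, i, a, a)
  "oa" → prefix "o" already present; 1 new (a)
  "iaiuiaaoo" → prefix "iaiui" already present; 4 new (a, a, o, o)
  "iaiuiud" → prefix "iaiuiud" already present; 0 new (none)
  "oiauiui" → prefix "oia" already present; 4 new (u, i, u, i)
  "udoiou" → prefix "udoiou" already present; 0 new (none)
  "oio" → prefix "oi" already present; 1 new (o)
Total nodes = 5 + 1 + 10 + 6 + 7 + 4 + 1 + 4 + 0 + 4 + 0 + 1 = 43

43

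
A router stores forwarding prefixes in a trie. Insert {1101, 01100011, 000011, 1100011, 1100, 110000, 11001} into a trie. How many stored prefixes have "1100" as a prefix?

Walk to "1100"; the words in its subtree are exactly those with that prefix.
Matches: "1100", "110000", "1100011", "11001"
Count: 4

4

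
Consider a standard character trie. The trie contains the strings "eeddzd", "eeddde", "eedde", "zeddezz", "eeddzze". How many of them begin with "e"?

4

Walk to "e"; the words in its subtree are exactly those with that prefix.
Words under "e": eeddde, eedde, eeddzd, eeddzze
Count: 4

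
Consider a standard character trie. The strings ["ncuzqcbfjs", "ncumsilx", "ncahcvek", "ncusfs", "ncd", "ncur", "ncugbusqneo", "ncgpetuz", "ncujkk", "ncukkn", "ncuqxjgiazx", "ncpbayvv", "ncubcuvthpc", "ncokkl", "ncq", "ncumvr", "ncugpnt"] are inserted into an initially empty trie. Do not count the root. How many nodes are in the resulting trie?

78

Trace insertions, counting only characters that open a new branch:
  "ncuzqcbfjs" → 10 new (n, c, u, z, q, c, b, f, j, s)
  "ncumsilx" → prefix "ncu" already present; 5 new (m, s, i, l, x)
  "ncahcvek" → prefix "nc" already present; 6 new (a, h, c, v, e, k)
  "ncusfs" → prefix "ncu" already present; 3 new (s, f, s)
  "ncd" → prefix "nc" already present; 1 new (d)
  "ncur" → prefix "ncu" already present; 1 new (r)
  "ncugbusqneo" → prefix "ncu" already present; 8 new (g, b, u, s, q, n, e, o)
  "ncgpetuz" → prefix "nc" already present; 6 new (g, p, e, t, u, z)
  "ncujkk" → prefix "ncu" already present; 3 new (j, k, k)
  "ncukkn" → prefix "ncu" already present; 3 new (k, k, n)
  "ncuqxjgiazx" → prefix "ncu" already present; 8 new (q, x, j, g, i, a, z, x)
  "ncpbayvv" → prefix "nc" already present; 6 new (p, b, a, y, v, v)
  "ncubcuvthpc" → prefix "ncu" already present; 8 new (b, c, u, v, t, h, p, c)
  "ncokkl" → prefix "nc" already present; 4 new (o, k, k, l)
  "ncq" → prefix "nc" already present; 1 new (q)
  "ncumvr" → prefix "ncum" already present; 2 new (v, r)
  "ncugpnt" → prefix "ncug" already present; 3 new (p, n, t)
Total nodes = 10 + 5 + 6 + 3 + 1 + 1 + 8 + 6 + 3 + 3 + 8 + 6 + 8 + 4 + 1 + 2 + 3 = 78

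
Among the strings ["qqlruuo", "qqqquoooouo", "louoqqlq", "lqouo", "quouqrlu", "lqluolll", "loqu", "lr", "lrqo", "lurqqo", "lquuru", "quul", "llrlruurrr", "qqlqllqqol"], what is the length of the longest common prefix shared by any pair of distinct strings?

Look for the deepest trie node that still has at least two words in its subtree.
e.g. "qqlqllqqol" and "qqlruuo" share the prefix "qql" of length 3; no pair shares a longer one.
Longest shared-prefix length: 3

3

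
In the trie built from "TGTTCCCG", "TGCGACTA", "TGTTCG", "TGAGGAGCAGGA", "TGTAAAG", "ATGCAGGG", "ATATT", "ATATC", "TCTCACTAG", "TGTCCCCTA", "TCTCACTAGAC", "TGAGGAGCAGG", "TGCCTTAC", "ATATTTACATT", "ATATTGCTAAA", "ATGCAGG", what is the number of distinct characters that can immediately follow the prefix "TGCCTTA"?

1

The children of the "TGCCTTA" node are the distinct next characters among strings starting with "TGCCTTA".
Distinct next characters after "TGCCTTA": C.
That node has 1 child edge.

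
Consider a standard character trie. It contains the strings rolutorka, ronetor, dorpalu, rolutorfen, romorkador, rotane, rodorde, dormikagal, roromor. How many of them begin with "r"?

7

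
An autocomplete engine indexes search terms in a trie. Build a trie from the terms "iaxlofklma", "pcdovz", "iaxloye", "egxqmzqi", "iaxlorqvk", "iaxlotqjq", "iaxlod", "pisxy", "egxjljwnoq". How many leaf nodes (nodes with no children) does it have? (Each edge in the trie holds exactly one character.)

A leaf is a node with no children — equivalently, the end of a word that is not a proper prefix of any other stored word.
Those words: "egxjljwnoq", "egxqmzqi", "iaxlod", "iaxlofklma", "iaxlorqvk", "iaxlotqjq", "iaxloye", "pcdovz", "pisxy"
Leaf count: 9

9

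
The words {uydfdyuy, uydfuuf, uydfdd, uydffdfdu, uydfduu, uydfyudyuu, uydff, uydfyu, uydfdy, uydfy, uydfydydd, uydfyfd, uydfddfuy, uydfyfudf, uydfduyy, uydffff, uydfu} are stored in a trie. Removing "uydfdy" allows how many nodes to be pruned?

0

After clearing the end-marker at "uydfdy", prune upward until reaching a node still needed by another word.
Every node on "uydfdy" is still needed (e.g. by "uydfdyuy"), so nothing is freed.
Nodes removed: 0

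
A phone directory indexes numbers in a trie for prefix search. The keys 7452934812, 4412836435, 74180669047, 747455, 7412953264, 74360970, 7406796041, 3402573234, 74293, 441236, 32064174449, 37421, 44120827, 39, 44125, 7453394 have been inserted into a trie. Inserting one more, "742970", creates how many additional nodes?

2

The longest prefix of "742970" already in the trie is "7429" (length 4).
New nodes needed: |"742970"| − 4 = 6 − 4 = 2.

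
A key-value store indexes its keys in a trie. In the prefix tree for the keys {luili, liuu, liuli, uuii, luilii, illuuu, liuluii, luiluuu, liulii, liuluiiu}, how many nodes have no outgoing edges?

7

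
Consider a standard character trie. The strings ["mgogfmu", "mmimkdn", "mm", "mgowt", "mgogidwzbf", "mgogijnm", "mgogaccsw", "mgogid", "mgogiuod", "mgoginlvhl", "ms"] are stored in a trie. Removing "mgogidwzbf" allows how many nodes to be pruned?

4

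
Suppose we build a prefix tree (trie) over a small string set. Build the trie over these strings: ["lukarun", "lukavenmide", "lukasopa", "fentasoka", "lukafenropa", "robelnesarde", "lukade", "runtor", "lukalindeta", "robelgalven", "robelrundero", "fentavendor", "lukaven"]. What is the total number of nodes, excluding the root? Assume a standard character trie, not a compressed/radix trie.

Insert word by word; a character creates a node only if that edge doesn't already exist:
  "lukarun" → 7 new (l, u, k, a, r, u, n)
  "lukavenmide" → prefix "luka" already present; 7 new (v, e, n, m, i, d, e)
  "lukasopa" → prefix "luka" already present; 4 new (s, o, p, a)
  "fentasoka" → 9 new (f, e, n, t, a, s, o, k, a)
  "lukafenropa" → prefix "luka" already present; 7 new (f, e, n, r, o, p, a)
  "robelnesarde" → 12 new (r, o, b, e, l, n, e, s, a, r, d, e)
  "lukade" → prefix "luka" already present; 2 new (d, e)
  "runtor" → prefix "r" already present; 5 new (u, n, t, o, r)
  "lukalindeta" → prefix "luka" already present; 7 new (l, i, n, d, e, t, a)
  "robelgalven" → prefix "robel" already present; 6 new (g, a, l, v, e, n)
  "robelrundero" → prefix "robel" already present; 7 new (r, u, n, d, e, r, o)
  "fentavendor" → prefix "fenta" already present; 6 new (v, e, n, d, o, r)
  "lukaven" → prefix "lukaven" already present; 0 new (none)
Total nodes = 7 + 7 + 4 + 9 + 7 + 12 + 2 + 5 + 7 + 6 + 7 + 6 + 0 = 79

79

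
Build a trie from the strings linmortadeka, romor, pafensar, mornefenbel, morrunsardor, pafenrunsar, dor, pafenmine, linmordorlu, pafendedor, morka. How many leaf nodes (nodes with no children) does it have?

A leaf is a node with no children — equivalently, the end of a word that is not a proper prefix of any other stored word.
Those words: "dor", "linmordorlu", "linmortadeka", "morka", "mornefenbel", "morrunsardor", "pafendedor", "pafenmine", "pafenrunsar", "pafensar", "romor"
Leaf count: 11

11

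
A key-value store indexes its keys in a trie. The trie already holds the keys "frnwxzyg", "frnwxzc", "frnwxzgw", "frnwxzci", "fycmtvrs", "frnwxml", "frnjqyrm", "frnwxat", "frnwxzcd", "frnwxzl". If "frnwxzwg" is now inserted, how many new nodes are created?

The longest prefix of "frnwxzwg" already in the trie is "frnwxz" (length 6).
Each of the 2 remaining characters creates one node.

2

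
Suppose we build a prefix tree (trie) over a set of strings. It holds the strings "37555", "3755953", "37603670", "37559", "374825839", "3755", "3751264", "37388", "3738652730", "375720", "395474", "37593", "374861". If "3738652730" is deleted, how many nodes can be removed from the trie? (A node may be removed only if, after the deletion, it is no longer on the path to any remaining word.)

6

After clearing the end-marker at "3738652730", prune upward until reaching a node still needed by another word.
The suffix "652730" (6 nodes) is used only by "3738652730"; the node for "3738" still has the child "8", so pruning stops there.
Nodes removed: 6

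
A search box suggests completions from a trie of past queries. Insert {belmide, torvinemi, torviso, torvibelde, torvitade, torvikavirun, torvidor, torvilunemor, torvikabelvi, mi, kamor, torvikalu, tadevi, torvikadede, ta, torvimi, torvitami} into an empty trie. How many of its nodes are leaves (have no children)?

Leaves are exactly the stored words that no other stored word extends.
Those words: "belmide", "kamor", "mi", "tadevi", "torvibelde", "torvidor", "torvikabelvi", "torvikadede", "torvikalu", "torvikavirun", "torvilunemor", "torvimi", "torvinemi", "torviso", "torvitade", "torvitami"
Leaf count: 16

16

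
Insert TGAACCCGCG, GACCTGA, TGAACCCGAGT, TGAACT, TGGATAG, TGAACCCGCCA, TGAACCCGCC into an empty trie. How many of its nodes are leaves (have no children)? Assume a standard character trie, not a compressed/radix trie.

A leaf is a node with no children — equivalently, the end of a word that is not a proper prefix of any other stored word.
Those words: "GACCTGA", "TGAACCCGAGT", "TGAACCCGCCA", "TGAACCCGCG", "TGAACT", "TGGATAG"
Leaf count: 6

6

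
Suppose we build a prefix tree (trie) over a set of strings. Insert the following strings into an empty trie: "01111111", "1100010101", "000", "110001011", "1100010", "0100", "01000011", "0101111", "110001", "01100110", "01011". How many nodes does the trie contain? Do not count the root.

36

Trie structure (* marks end of a word):
(root)
├─ 0
│  ├─ 0
│  │  └─ 0 *
│  └─ 1
│     ├─ 0
│     │  ├─ 0 *
│     │  │  └─ 0
│     │  │     └─ 0
│     │  │        └─ 1
│     │  │           └─ 1 *
│     │  └─ 1
│     │     └─ 1 *
│     │        └─ 1
│     │           └─ 1 *
│     └─ 1
│        ├─ 0
│        │  └─ 0
│        │     └─ 1
│        │        └─ 1
│        │           └─ 0 *
│        └─ 1
│           └─ 1
│              └─ 1
│                 └─ 1
│                    └─ 1 *
└─ 1
   └─ 1
      └─ 0
         └─ 0
            └─ 0
               └─ 1 *
                  └─ 0 *
                     └─ 1
                        ├─ 0
                        │  └─ 1 *
                        └─ 1 *
Counting every labelled node above: 36.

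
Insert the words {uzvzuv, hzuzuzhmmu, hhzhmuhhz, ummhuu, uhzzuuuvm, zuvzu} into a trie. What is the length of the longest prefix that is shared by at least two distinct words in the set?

1

Equivalently: take the maximum, over all pairs, of their longest common prefix length.
"hhzhmuhhz" and "hzuzuzhmmu" agree on "h" (1 characters) before diverging; nothing deeper is shared.
Longest shared-prefix length: 1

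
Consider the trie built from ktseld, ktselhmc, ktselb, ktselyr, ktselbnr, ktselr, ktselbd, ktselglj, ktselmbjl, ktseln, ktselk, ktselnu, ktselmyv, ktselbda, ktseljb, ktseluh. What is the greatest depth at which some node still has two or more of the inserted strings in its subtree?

7

The deepest shared node is where two words last agree before diverging.
e.g. "ktselbd" and "ktselbda" share the prefix "ktselbd" of length 7; no pair shares a longer one.
Longest shared-prefix length: 7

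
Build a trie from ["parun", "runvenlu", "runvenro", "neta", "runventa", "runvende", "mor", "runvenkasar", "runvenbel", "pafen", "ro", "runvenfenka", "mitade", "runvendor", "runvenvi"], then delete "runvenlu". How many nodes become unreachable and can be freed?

2

A node on "runvenlu"'s path can go only if nothing else ends at it or branches off below it.
The suffix "lu" (2 nodes) is used only by "runvenlu"; the node for "runven" still has the child "r", so pruning stops there.
Nodes removed: 2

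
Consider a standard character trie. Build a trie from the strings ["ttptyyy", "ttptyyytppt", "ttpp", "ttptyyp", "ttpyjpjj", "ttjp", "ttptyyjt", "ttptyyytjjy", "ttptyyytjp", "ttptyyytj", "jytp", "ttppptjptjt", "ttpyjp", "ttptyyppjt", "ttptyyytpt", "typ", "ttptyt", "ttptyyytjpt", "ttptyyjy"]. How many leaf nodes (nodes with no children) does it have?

13

A leaf is a node with no children — equivalently, the end of a word that is not a proper prefix of any other stored word.
Those words: "jytp", "ttjp", "ttppptjptjt", "ttptyt", "ttptyyjt", "ttptyyjy", "ttptyyppjt", "ttptyyytjjy", "ttptyyytjpt", "ttptyyytppt", "ttptyyytpt", "ttpyjpjj", "typ"
Leaf count: 13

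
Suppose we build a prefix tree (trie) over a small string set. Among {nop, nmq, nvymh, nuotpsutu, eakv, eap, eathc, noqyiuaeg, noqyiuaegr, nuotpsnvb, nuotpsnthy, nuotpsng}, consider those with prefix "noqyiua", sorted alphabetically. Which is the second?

noqyiuaegr

Words with prefix "noqyiua", in lexicographic order: "noqyiuaeg", "noqyiuaegr"
The 2nd is noqyiuaegr.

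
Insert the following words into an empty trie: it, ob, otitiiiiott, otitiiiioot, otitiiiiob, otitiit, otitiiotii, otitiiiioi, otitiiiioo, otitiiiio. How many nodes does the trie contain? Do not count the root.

23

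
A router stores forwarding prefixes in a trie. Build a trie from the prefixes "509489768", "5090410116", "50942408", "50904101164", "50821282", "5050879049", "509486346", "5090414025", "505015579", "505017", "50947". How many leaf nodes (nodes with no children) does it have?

Leaves are exactly the stored words that no other stored word extends.
Those words: "505015579", "505017", "5050879049", "50821282", "50904101164", "5090414025", "50942408", "50947", "509486346", "509489768"
Leaf count: 10

10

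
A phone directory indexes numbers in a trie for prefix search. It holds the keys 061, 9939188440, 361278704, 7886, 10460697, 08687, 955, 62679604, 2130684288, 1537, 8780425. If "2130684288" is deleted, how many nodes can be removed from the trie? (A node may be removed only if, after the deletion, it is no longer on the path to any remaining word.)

Walk "2130684288" from the leaf back toward the root, removing each node that no remaining word uses.
No other word shares any prefix with "2130684288", so all 10 of its nodes go.
Nodes removed: 10

10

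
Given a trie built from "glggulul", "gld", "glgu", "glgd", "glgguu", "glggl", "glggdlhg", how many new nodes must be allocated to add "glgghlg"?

3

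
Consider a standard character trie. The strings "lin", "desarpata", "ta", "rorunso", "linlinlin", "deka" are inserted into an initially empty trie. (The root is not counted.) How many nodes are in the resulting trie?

29

Insert word by word; a character creates a node only if that edge doesn't already exist:
  "lin" → 3 new (l, i, n)
  "desarpata" → 9 new (d, e, s, a, r, p, a, t, a)
  "ta" → 2 new (t, a)
  "rorunso" → 7 new (r, o, r, u, n, s, o)
  "linlinlin" → prefix "lin" already present; 6 new (l, i, n, l, i, n)
  "deka" → prefix "de" already present; 2 new (k, a)
Total nodes = 3 + 9 + 2 + 7 + 6 + 2 = 29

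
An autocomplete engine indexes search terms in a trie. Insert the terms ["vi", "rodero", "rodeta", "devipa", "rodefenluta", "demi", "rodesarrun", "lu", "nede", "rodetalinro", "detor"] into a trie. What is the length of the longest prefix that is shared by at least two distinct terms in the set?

Equivalently: take the maximum, over all pairs, of their longest common prefix length.
"rodeta" and "rodetalinro" agree on "rodeta" (6 characters) before diverging; nothing deeper is shared.
Longest shared-prefix length: 6

6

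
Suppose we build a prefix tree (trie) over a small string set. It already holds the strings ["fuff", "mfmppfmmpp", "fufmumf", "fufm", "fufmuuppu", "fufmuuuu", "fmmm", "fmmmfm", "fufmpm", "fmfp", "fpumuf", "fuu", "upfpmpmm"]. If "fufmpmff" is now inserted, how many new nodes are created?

2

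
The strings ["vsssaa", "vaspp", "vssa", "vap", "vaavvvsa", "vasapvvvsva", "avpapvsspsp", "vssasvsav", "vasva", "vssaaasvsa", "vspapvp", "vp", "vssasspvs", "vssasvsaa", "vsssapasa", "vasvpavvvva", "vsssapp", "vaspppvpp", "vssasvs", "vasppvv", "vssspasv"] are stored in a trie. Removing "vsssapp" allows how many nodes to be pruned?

1

After clearing the end-marker at "vsssapp", prune upward until reaching a node still needed by another word.
The suffix "p" (1 node) is used only by "vsssapp"; the node for "vsssap" still has the child "a", so pruning stops there.
Nodes removed: 1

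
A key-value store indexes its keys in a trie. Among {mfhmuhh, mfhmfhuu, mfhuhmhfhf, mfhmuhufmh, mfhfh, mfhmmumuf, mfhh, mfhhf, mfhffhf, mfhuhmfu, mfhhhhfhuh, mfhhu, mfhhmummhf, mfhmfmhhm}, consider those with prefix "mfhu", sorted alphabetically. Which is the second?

Words with prefix "mfhu", in lexicographic order: "mfhuhmfu", "mfhuhmhfhf"
The 2nd is mfhuhmhfhf.

mfhuhmhfhf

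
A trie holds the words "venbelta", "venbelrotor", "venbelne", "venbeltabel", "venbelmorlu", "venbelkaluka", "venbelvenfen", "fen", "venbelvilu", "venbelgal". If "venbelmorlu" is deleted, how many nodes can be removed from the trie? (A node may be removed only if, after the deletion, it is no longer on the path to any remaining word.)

5

Walk "venbelmorlu" from the leaf back toward the root, removing each node that no remaining word uses.
The suffix "morlu" (5 nodes) is used only by "venbelmorlu"; the node for "venbel" still has the child "t", so pruning stops there.
Nodes removed: 5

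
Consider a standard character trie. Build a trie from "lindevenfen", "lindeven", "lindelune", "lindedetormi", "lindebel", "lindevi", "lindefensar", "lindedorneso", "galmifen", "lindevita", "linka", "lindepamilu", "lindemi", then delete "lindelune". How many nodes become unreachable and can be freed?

Walk "lindelune" from the leaf back toward the root, removing each node that no remaining word uses.
The suffix "lune" (4 nodes) is used only by "lindelune"; the node for "linde" still has the child "v", so pruning stops there.
Nodes removed: 4

4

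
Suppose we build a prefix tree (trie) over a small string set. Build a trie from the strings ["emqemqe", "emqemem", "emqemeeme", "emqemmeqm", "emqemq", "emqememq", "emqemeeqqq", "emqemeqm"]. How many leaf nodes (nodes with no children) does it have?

A leaf is a node with no children — equivalently, the end of a word that is not a proper prefix of any other stored word.
Those words: "emqemeeme", "emqemeeqqq", "emqememq", "emqemeqm", "emqemmeqm", "emqemqe"
Leaf count: 6

6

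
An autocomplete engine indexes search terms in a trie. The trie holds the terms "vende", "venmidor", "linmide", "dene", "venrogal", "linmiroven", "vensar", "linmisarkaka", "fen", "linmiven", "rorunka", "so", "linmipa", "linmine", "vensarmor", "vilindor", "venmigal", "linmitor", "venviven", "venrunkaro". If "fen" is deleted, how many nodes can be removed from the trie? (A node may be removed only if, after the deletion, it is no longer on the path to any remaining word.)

Walk "fen" from the leaf back toward the root, removing each node that no remaining word uses.
No other word shares any prefix with "fen", so all 3 of its nodes go.
Nodes removed: 3

3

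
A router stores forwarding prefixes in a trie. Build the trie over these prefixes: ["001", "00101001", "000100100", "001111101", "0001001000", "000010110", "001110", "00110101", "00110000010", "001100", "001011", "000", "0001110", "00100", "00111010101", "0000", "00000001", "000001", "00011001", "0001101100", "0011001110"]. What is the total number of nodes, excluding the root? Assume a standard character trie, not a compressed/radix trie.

Trace insertions, counting only characters that open a new branch:
  "001" → 3 new (0, 0, 1)
  "00101001" → prefix "001" already present; 5 new (0, 1, 0, 0, 1)
  "000100100" → prefix "00" already present; 7 new (0, 1, 0, 0, 1, 0, 0)
  "001111101" → prefix "001" already present; 6 new (1, 1, 1, 1, 0, 1)
  "0001001000" → prefix "000100100" already present; 1 new (0)
  "000010110" → prefix "000" already present; 6 new (0, 1, 0, 1, 1, 0)
  "001110" → prefix "00111" already present; 1 new (0)
  "00110101" → prefix "0011" already present; 4 new (0, 1, 0, 1)
  "00110000010" → prefix "00110" already present; 6 new (0, 0, 0, 0, 1, 0)
  "001100" → prefix "001100" already present; 0 new (none)
  "001011" → prefix "00101" already present; 1 new (1)
  "000" → prefix "000" already present; 0 new (none)
  "0001110" → prefix "0001" already present; 3 new (1, 1, 0)
  "00100" → prefix "0010" already present; 1 new (0)
  "00111010101" → prefix "001110" already present; 5 new (1, 0, 1, 0, 1)
  "0000" → prefix "0000" already present; 0 new (none)
  "00000001" → prefix "0000" already present; 4 new (0, 0, 0, 1)
  "000001" → prefix "00000" already present; 1 new (1)
  "00011001" → prefix "00011" already present; 3 new (0, 0, 1)
  "0001101100" → prefix "000110" already present; 4 new (1, 1, 0, 0)
  "0011001110" → prefix "001100" already present; 4 new (1, 1, 1, 0)
Total nodes = 3 + 5 + 7 + 6 + 1 + 6 + 1 + 4 + 6 + 0 + 1 + 0 + 3 + 1 + 5 + 0 + 4 + 1 + 3 + 4 + 4 = 65

65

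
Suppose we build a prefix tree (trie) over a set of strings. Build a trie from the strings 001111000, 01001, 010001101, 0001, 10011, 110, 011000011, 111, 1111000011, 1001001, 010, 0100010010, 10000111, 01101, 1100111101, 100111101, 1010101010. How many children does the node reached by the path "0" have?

2

Follow the path "0" to its node, then look at its outgoing edges.
Distinct next characters after "0": 0, 1.
That node has 2 child edges.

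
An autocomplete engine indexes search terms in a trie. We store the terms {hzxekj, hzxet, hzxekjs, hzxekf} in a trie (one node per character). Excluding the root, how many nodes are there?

Trace insertions, counting only characters that open a new branch:
  "hzxekj" → 6 new (h, z, x, e, k, j)
  "hzxet" → prefix "hzxe" already present; 1 new (t)
  "hzxekjs" → prefix "hzxekj" already present; 1 new (s)
  "hzxekf" → prefix "hzxek" already present; 1 new (f)
Total nodes = 6 + 1 + 1 + 1 = 9

9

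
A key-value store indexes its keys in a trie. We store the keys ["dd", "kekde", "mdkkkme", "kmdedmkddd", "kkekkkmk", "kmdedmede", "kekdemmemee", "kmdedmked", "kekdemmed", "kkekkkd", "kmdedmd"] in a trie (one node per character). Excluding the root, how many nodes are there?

For each word, the new-node count is its length minus the longest prefix already in the trie:
  "dd" → 2 new (d, d)
  "kekde" → 5 new (k, e, k, d, e)
  "mdkkkme" → 7 new (m, d, k, k, k, m, e)
  "kmdedmkddd" → prefix "k" already present; 9 new (m, d, e, d, m, k, d, d, d)
  "kkekkkmk" → prefix "k" already present; 7 new (k, e, k, k, k, m, k)
  "kmdedmede" → prefix "kmdedm" already present; 3 new (e, d, e)
  "kekdemmemee" → prefix "kekde" already present; 6 new (m, m, e, m, e, e)
  "kmdedmked" → prefix "kmdedmk" already present; 2 new (e, d)
  "kekdemmed" → prefix "kekdemme" already present; 1 new (d)
  "kkekkkd" → prefix "kkekkk" already present; 1 new (d)
  "kmdedmd" → prefix "kmdedm" already present; 1 new (d)
Total nodes = 2 + 5 + 7 + 9 + 7 + 3 + 6 + 2 + 1 + 1 + 1 = 44

44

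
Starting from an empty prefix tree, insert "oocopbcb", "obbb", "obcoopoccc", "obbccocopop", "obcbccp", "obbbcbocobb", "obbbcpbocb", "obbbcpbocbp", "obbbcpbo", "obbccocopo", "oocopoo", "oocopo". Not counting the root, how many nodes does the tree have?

46

Trace insertions, counting only characters that open a new branch:
  "oocopbcb" → 8 new (o, o, c, o, p, b, c, b)
  "obbb" → prefix "o" already present; 3 new (b, b, b)
  "obcoopoccc" → prefix "ob" already present; 8 new (c, o, o, p, o, c, c, c)
  "obbccocopop" → prefix "obb" already present; 8 new (c, c, o, c, o, p, o, p)
  "obcbccp" → prefix "obc" already present; 4 new (b, c, c, p)
  "obbbcbocobb" → prefix "obbb" already present; 7 new (c, b, o, c, o, b, b)
  "obbbcpbocb" → prefix "obbbc" already present; 5 new (p, b, o, c, b)
  "obbbcpbocbp" → prefix "obbbcpbocb" already present; 1 new (p)
  "obbbcpbo" → prefix "obbbcpbo" already present; 0 new (none)
  "obbccocopo" → prefix "obbccocopo" already present; 0 new (none)
  "oocopoo" → prefix "oocop" already present; 2 new (o, o)
  "oocopo" → prefix "oocopo" already present; 0 new (none)
Total nodes = 8 + 3 + 8 + 8 + 4 + 7 + 5 + 1 + 0 + 0 + 2 + 0 = 46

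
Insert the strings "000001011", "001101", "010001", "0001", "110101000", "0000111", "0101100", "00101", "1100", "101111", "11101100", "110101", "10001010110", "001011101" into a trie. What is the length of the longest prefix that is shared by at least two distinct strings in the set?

6

Equivalently: take the maximum, over all pairs, of their longest common prefix length.
"110101" and "110101000" agree on "110101" (6 characters) before diverging; nothing deeper is shared.
Longest shared-prefix length: 6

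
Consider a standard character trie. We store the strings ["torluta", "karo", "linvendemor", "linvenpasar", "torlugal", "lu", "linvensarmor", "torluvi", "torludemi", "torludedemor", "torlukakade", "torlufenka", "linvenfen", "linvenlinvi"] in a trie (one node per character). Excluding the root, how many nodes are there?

67

Insert word by word; a character creates a node only if that edge doesn't already exist:
  "torluta" → 7 new (t, o, r, l, u, t, a)
  "karo" → 4 new (k, a, r, o)
  "linvendemor" → 11 new (l, i, n, v, e, n, d, e, m, o, r)
  "linvenpasar" → prefix "linven" already present; 5 new (p, a, s, a, r)
  "torlugal" → prefix "torlu" already present; 3 new (g, a, l)
  "lu" → prefix "l" already present; 1 new (u)
  "linvensarmor" → prefix "linven" already present; 6 new (s, a, r, m, o, r)
  "torluvi" → prefix "torlu" already present; 2 new (v, i)
  "torludemi" → prefix "torlu" already present; 4 new (d, e, m, i)
  "torludedemor" → prefix "torlude" already present; 5 new (d, e, m, o, r)
  "torlukakade" → prefix "torlu" already present; 6 new (k, a, k, a, d, e)
  "torlufenka" → prefix "torlu" already present; 5 new (f, e, n, k, a)
  "linvenfen" → prefix "linven" already present; 3 new (f, e, n)
  "linvenlinvi" → prefix "linven" already present; 5 new (l, i, n, v, i)
Total nodes = 7 + 4 + 11 + 5 + 3 + 1 + 6 + 2 + 4 + 5 + 6 + 5 + 3 + 5 = 67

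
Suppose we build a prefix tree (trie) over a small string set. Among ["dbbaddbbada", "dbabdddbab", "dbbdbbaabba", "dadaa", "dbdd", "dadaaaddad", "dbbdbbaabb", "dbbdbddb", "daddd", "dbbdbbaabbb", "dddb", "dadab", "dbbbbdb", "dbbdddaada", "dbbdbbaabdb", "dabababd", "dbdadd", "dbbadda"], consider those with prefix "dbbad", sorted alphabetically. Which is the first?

Words with prefix "dbbad", in lexicographic order: "dbbadda", "dbbaddbbada"
Position 1: dbbadda

dbbadda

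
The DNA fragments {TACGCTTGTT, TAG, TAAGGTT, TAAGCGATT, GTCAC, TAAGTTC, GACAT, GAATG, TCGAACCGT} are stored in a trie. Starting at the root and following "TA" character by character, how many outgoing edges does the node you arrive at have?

Walk "TA" from the root, arriving at one node.
Characters that immediately follow "TA" among the stored strings: {A, C, G}.
That node has 3 child edges.

3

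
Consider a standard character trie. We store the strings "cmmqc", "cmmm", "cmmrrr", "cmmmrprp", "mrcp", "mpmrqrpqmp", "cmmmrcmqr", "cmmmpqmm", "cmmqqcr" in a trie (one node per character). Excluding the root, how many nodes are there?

Trie structure (* marks end of a word):
(root)
├─ c
│  └─ m
│     └─ m
│        ├─ m *
│        │  ├─ p
│        │  │  └─ q
│        │  │     └─ m
│        │  │        └─ m *
│        │  └─ r
│        │     ├─ c
│        │     │  └─ m
│        │     │     └─ q
│        │     │        └─ r *
│        │     └─ p
│        │        └─ r
│        │           └─ p *
│        ├─ q
│        │  ├─ c *
│        │  └─ q
│        │     └─ c
│        │        └─ r *
│        └─ r
│           └─ r
│              └─ r *
└─ m
   ├─ p
   │  └─ m
   │     └─ r
   │        └─ q
   │           └─ r
   │              └─ p
   │                 └─ q
   │                    └─ m
   │                       └─ p *
   └─ r
      └─ c
         └─ p *
Counting every labelled node above: 37.

37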